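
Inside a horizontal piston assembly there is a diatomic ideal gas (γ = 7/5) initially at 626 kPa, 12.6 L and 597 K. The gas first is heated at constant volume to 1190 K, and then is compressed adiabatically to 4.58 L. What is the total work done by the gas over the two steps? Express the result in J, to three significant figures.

W_total ≈ -19600 J

Step 1 (isochoric): W = 0 (constant volume).
After step 1: P = 1248 kPa (V unchanged).
Step 2 (adiabatic): W = (P₁V₁ − P₂V₂)/(γ−1) = (15722 − 23568)/0.4 = -19614 J.
W_total = 0 − 19614 = -19614 J.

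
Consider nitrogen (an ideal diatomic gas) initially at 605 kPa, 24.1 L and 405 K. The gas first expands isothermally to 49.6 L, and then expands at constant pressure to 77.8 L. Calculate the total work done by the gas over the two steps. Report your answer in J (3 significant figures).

W_total ≈ 18800 J

Step 1 (isothermal): W = P₁V₁ ln(V₂/V₁) = (14580) ln(49.6/24.1) = 10524 J.
After step 1: P = 294 kPa, V = 49.6 L, T = 405 K.
Step 2 (isobaric): W = PΔV = (294 kPa)(77.8 − 49.6 L) = 8290 J.
W_total = 10524 + 8290 = 18814 J.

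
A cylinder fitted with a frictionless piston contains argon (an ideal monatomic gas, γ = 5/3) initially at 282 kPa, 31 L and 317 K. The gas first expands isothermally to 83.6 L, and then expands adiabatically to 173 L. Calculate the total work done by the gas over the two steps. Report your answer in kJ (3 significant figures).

W_total ≈ 13.7 kJ

Step 1 (isothermal): W = P₁V₁ ln(V₂/V₁) = (8742) ln(83.6/31) = 8673 J.
After step 1: P = 104.6 kPa, V = 83.6 L, T = 317 K.
Step 2 (adiabatic): W = (P₁V₁ − P₂V₂)/(γ−1) = (8742 − 5383)/0.667 = 5038 J.
W_total = 8673 + 5038 = 13711 J.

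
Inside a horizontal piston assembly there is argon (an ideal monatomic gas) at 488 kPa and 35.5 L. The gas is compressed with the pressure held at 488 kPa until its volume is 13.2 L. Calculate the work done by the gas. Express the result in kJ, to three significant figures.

W ≈ -10.9 kJ

Isobaric: W = P ΔV.
W = (488 kPa)(13.2 − 35.5 L) = (488)(-22.3) = -10882 J.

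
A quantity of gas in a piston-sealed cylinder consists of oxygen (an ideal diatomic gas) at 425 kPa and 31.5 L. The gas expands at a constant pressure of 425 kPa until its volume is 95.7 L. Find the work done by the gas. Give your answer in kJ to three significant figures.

Isobaric: W = P ΔV.
W = (425 kPa)(95.7 − 31.5 L) = (425)(64.2) = 27285 J.

W ≈ 27.3 kJ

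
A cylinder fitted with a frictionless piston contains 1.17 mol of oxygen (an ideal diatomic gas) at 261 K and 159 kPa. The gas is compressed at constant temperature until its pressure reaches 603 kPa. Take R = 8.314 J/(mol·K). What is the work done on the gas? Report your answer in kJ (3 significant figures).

Isothermal process: W = nRT ln(V₂/V₁) = nRT ln(P₁/P₂).
W = (1.17)(8.314)(261) × ln(159/603)
  = 2539 × ln(0.2637) = 2539 × -1.333
W_by_gas = -3384 J; work on gas = −W_by = 3384 J.

W ≈ 3.38 kJ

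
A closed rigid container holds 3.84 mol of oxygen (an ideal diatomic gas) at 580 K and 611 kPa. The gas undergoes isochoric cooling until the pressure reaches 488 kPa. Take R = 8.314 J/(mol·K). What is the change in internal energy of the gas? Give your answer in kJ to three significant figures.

Constant volume ⇒ W = 0, so Q = ΔU = nCᵥΔT with Cᵥ = 5R/2 = 20.79 J/(mol·K).
At constant V, T₂/T₁ = P₂/P₁ ⇒ ΔT = T₁(P₂/P₁ − 1) = 580·(488/611 − 1) = -116.8 K.
ΔU = (3.84)(20.79)(-116.8) = -9319 J.

ΔU ≈ -9.32 kJ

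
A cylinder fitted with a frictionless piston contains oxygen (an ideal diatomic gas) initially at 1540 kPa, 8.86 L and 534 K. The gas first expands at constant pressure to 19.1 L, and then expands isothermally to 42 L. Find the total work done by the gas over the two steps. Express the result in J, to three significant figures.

W_total ≈ 38900 J

Step 1 (isobaric): W = PΔV = (1540 kPa)(19.1 − 8.86 L) = 15770 J.
After step 1: P = 1540 kPa, V = 19.1 L, T = 1151 K.
Step 2 (isothermal): W = P₁V₁ ln(V₂/V₁) = (29414) ln(42/19.1) = 23178 J.
W_total = 15770 + 23178 = 38947 J.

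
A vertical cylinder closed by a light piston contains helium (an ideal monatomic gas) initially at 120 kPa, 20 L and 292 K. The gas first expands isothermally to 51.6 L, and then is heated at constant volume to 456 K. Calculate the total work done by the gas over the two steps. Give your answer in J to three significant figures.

W_total ≈ 2270 J

Step 1 (isothermal): W = P₁V₁ ln(V₂/V₁) = (2400) ln(51.6/20) = 2275 J.
Step 2 (isochoric): W = 0 (constant volume).
W_total = 2275 + 0 = 2275 J.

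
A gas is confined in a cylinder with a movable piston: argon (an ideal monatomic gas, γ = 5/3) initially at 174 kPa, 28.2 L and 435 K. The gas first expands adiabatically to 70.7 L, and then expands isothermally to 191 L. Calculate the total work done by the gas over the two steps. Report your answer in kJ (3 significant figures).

W_total ≈ 6.01 kJ

Step 1 (adiabatic): W = (P₁V₁ − P₂V₂)/(γ−1) = (4907 − 2659)/0.667 = 3372 J.
After step 1: P = 37.61 kPa, V = 70.7 L, T = 235.7 K.
Step 2 (isothermal): W = P₁V₁ ln(V₂/V₁) = (2659) ln(191/70.7) = 2642 J.
W_total = 3372 + 2642 = 6014 J.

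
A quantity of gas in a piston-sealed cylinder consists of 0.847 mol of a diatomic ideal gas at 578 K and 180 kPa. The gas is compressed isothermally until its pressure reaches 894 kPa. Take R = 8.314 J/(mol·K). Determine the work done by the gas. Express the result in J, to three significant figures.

Isothermal process: W = nRT ln(V₂/V₁) = nRT ln(P₁/P₂).
W = (0.847)(8.314)(578) × ln(180/894)
  = 4070 × ln(0.2013) = 4070 × -1.603
W_by_gas = -6524 J.

W ≈ -6520 J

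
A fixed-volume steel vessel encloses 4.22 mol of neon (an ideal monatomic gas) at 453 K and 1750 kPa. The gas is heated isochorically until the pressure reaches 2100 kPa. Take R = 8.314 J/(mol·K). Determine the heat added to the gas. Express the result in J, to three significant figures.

Q ≈ 4770 J

Constant volume ⇒ W = 0, so Q = ΔU = nCᵥΔT with Cᵥ = 3R/2 = 12.47 J/(mol·K).
At constant V, T₂/T₁ = P₂/P₁ ⇒ ΔT = T₁(P₂/P₁ − 1) = 453·(2100/1750 − 1) = 90.6 K.
ΔU = (4.22)(12.47)(90.6) = 4768 J.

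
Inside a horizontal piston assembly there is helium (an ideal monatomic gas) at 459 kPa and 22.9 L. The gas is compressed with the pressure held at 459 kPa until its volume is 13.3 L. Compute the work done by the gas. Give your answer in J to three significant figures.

W ≈ -4410 J

Isobaric: W = P ΔV.
W = (459 kPa)(13.3 − 22.9 L) = (459)(-9.6) = -4406 J.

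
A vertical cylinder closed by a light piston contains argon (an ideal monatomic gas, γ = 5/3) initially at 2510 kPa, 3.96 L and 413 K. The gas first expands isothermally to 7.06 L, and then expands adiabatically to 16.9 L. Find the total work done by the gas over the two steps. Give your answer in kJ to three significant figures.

W_total ≈ 12.3 kJ

Step 1 (isothermal): W = P₁V₁ ln(V₂/V₁) = (9940) ln(7.06/3.96) = 5747 J.
After step 1: P = 1408 kPa, V = 7.06 L, T = 413 K.
Step 2 (adiabatic): W = (P₁V₁ − P₂V₂)/(γ−1) = (9940 − 5555)/0.667 = 6578 J.
W_total = 5747 + 6578 = 12325 J.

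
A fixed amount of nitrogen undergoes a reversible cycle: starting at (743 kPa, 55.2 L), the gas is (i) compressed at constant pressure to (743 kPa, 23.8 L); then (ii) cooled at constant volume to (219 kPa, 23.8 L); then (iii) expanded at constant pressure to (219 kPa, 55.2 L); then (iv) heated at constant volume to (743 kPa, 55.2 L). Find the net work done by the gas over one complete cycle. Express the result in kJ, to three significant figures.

W_net ≈ -16.5 kJ

Constant-volume legs do no work.
W(i) = (743)(23.8 − 55.2) = -23330 J; W(iii) = (219)(55.2 − 23.8) = 6877 J.
W_net = -23330 + 6877 = -16454 J (the counter-clockwise enclosed area).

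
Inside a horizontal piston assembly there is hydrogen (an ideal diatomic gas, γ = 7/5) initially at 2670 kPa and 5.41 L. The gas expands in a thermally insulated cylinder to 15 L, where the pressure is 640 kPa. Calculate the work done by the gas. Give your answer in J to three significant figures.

W ≈ 12100 J

Adiabatic: W = (P₁V₁ − P₂V₂)/(γ − 1) with γ = 7/5.
P₁V₁ = 14445 J, P₂V₂ = 9600 J.
W = (14445 − 9600) / 0.4 = 12112 J.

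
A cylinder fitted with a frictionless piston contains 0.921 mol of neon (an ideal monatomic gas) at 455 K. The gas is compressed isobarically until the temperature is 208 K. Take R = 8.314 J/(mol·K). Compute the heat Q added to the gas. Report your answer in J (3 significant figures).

Isobaric: W = nRΔT = (0.921)(8.314)(-247) = -1891 J.
ΔU = nCᵥΔT with Cᵥ = 3R/2: ΔU = (0.921)(12.47)(-247) = -2837 J.
Q = ΔU + W = -2837 − 1891 = -4728 J.

Q ≈ -4730 J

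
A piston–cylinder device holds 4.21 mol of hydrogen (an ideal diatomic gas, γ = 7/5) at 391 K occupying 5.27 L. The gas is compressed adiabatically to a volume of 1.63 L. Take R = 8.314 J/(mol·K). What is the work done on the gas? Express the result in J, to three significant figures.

Adiabatic: TV^(γ−1) = const with γ = 7/5.
T₂ = T₁ (V₁/V₂)^(γ−1) = 391 × (5.27/1.63)^0.4 = 391 × 1.599 = 625.2 K.
W_by = nCᵥ(T₁ − T₂) = (4.21)(20.79)(391 − 625.2) = -20495 J.
Work on gas = −W_by = 20495 J.

W ≈ 20500 J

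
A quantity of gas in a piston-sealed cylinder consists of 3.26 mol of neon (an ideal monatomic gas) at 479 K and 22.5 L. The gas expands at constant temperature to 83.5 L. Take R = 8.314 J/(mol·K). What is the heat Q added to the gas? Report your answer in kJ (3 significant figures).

Isothermal ⇒ ΔU = 0, so Q = W = nRT ln(V₂/V₁).
Q = (3.26)(8.314)(479) ln(83.5/22.5) = 12983 × 1.311 = 17025 J.

Q ≈ 17.0 kJ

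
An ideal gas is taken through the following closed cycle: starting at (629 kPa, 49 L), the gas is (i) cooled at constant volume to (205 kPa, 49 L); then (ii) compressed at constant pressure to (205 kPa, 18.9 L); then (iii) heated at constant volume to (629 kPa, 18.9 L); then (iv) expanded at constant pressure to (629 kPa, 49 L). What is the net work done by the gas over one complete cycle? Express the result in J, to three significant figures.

W_net ≈ 12800 J

Constant-volume legs do no work.
W(ii) = (205)(18.9 − 49) = -6170 J; W(iv) = (629)(49 − 18.9) = 18933 J.
W_net = -6170 + 18933 = 12762 J (the clockwise enclosed area).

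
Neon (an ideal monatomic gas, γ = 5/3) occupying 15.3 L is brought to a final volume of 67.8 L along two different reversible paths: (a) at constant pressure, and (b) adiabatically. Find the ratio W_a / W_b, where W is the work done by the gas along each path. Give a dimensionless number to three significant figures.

W_a / W_b ≈ 3.63

Path (a) isobaric: W = P₁(V₂ − V₁) → W_a/(P₁V₁) = 3.431.
Path (b) adiabatic: W = P₁V₁(1 − (V₁/V₂)^(γ−1))/(γ−1) → W_b/(P₁V₁) = 0.944.
W_a / W_b = 3.431 / 0.944 = 3.635.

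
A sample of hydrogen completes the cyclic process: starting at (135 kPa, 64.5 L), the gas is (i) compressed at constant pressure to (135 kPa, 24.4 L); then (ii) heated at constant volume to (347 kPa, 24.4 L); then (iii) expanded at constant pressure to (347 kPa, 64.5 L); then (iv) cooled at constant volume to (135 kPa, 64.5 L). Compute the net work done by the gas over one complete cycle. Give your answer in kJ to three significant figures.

W_net ≈ 8.50 kJ

Constant-volume legs do no work.
W(i) = (135)(24.4 − 64.5) = -5414 J; W(iii) = (347)(64.5 − 24.4) = 13915 J.
W_net = -5414 + 13915 = 8501 J (the clockwise enclosed area).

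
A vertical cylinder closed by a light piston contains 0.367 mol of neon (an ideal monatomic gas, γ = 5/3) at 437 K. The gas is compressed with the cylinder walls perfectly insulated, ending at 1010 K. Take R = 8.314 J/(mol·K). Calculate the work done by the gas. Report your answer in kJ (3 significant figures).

Adiabatic ⇒ Q = 0, so W_by = −ΔU = nCᵥ(T₁ − T₂).
Cᵥ = 3R/2 = 12.47 J/(mol·K).
W = (0.367)(12.47)(437 − 1010) = -2623 J.

W ≈ -2.62 kJ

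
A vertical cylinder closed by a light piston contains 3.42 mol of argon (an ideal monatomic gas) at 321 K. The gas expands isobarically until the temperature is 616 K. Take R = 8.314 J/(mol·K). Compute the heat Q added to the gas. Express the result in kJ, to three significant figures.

Q ≈ 21.0 kJ

Isobaric: W = nRΔT = (3.42)(8.314)(295) = 8388 J.
ΔU = nCᵥΔT with Cᵥ = 3R/2: ΔU = (3.42)(12.47)(295) = 12582 J.
Q = ΔU + W = 12582 + 8388 = 20970 J.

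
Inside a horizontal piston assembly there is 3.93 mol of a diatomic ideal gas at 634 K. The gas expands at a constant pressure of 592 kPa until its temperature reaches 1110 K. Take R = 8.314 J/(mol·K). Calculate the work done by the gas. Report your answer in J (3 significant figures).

W ≈ 15600 J

Isobaric: W = P ΔV = nR ΔT.
W = (3.93)(8.314)(1110 − 634) = 15553 J.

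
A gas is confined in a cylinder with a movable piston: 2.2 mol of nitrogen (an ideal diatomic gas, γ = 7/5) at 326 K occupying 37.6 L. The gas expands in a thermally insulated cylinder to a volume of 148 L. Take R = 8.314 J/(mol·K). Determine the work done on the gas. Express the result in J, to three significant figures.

Adiabatic: TV^(γ−1) = const with γ = 7/5.
T₂ = T₁ (V₁/V₂)^(γ−1) = 326 × (37.6/148)^0.4 = 326 × 0.5781 = 188.4 K.
W_by = nCᵥ(T₁ − T₂) = (2.2)(20.79)(326 − 188.4) = 6290 J.
Work on gas = −W_by = -6290 J.

W ≈ -6290 J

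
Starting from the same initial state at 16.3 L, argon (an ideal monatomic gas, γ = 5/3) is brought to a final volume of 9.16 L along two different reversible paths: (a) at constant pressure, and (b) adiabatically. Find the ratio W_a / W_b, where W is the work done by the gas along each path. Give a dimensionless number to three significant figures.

W_a / W_b ≈ 0.623

Path (a) isobaric: W = P₁(V₂ − V₁) → W_a/(P₁V₁) = -0.438.
Path (b) adiabatic: W = P₁V₁(1 − (V₁/V₂)^(γ−1))/(γ−1) → W_b/(P₁V₁) = -0.7027.
W_a / W_b = -0.438 / -0.7027 = 0.6234.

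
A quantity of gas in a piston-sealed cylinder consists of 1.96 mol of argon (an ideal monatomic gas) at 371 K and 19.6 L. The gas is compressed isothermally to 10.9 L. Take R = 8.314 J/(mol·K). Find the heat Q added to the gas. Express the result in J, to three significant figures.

Q ≈ -3550 J

Isothermal ⇒ ΔU = 0, so Q = W = nRT ln(V₂/V₁).
Q = (1.96)(8.314)(371) ln(10.9/19.6) = 6046 × -0.5868 = -3547 J.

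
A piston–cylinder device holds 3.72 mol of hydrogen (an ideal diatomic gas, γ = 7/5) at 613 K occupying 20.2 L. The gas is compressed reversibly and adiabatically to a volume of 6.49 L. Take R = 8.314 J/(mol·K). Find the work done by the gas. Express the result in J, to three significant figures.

Adiabatic: TV^(γ−1) = const with γ = 7/5.
T₂ = T₁ (V₁/V₂)^(γ−1) = 613 × (20.2/6.49)^0.4 = 613 × 1.575 = 965.4 K.
W_by = nCᵥ(T₁ − T₂) = (3.72)(20.79)(613 − 965.4) = -27247 J.

W ≈ -27200 J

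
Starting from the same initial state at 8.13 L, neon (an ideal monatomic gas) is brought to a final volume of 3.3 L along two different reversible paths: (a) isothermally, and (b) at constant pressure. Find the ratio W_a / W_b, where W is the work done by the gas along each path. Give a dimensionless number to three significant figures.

W_a / W_b ≈ 1.52

Path (a) isothermal: W = P₁V₁ ln(V₂/V₁) → W_a/(P₁V₁) = -0.9016.
Path (b) isobaric: W = P₁(V₂ − V₁) → W_b/(P₁V₁) = -0.5941.
W_a / W_b = -0.9016 / -0.5941 = 1.518.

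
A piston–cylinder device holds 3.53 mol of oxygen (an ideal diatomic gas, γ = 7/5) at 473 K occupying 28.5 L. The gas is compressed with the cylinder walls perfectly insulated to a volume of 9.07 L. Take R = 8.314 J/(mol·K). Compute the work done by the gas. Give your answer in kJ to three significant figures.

W ≈ -20.2 kJ

Adiabatic: TV^(γ−1) = const with γ = 7/5.
T₂ = T₁ (V₁/V₂)^(γ−1) = 473 × (28.5/9.07)^0.4 = 473 × 1.581 = 747.7 K.
W_by = nCᵥ(T₁ − T₂) = (3.53)(20.79)(473 − 747.7) = -20159 J.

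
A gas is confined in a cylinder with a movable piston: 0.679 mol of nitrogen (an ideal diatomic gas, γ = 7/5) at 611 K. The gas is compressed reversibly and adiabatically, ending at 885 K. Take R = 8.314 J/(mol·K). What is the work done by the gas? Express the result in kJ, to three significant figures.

Adiabatic ⇒ Q = 0, so W_by = −ΔU = nCᵥ(T₁ − T₂).
Cᵥ = 5R/2 = 20.79 J/(mol·K).
W = (0.679)(20.79)(611 − 885) = -3867 J.

W ≈ -3.87 kJ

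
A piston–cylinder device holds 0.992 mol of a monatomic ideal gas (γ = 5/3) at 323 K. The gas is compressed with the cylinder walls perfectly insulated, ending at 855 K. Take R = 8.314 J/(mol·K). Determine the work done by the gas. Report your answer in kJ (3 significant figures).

W ≈ -6.58 kJ

Adiabatic ⇒ Q = 0, so W_by = −ΔU = nCᵥ(T₁ − T₂).
Cᵥ = 3R/2 = 12.47 J/(mol·K).
W = (0.992)(12.47)(323 − 855) = -6581 J.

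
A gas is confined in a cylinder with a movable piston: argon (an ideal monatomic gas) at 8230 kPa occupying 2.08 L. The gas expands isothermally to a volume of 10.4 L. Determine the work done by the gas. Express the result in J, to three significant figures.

Isothermal: W = nRT ln(V₂/V₁) = P₁V₁ ln(V₂/V₁).
P₁V₁ = (8230 kPa)(2.08 L) = 17118 J.
W = 17118 × ln(10.4/2.08) = 17118 × 1.609
W_by_gas = 27551 J.

W ≈ 27600 J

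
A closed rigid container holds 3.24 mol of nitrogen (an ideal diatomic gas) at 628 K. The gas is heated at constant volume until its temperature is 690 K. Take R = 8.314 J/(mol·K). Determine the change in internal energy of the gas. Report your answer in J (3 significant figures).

ΔU ≈ 4180 J

Constant volume ⇒ W = 0, so Q = ΔU = nCᵥΔT with Cᵥ = 5R/2 = 20.79 J/(mol·K).
ΔU = (3.24)(20.79)(690 − 628) = 4175 J.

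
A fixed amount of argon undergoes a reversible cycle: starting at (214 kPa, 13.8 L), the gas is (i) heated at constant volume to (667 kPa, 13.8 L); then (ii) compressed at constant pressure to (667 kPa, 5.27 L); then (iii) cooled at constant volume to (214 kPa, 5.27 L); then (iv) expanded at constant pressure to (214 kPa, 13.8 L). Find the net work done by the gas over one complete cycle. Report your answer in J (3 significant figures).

Constant-volume legs do no work.
W(ii) = (667)(5.27 − 13.8) = -5690 J; W(iv) = (214)(13.8 − 5.27) = 1825 J.
W_net = -5690 + 1825 = -3864 J (the counter-clockwise enclosed area).

W_net ≈ -3860 J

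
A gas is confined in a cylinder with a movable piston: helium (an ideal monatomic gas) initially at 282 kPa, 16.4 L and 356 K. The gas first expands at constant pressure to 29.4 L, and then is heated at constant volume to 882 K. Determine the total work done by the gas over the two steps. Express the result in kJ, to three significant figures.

W_total ≈ 3.67 kJ

Step 1 (isobaric): W = PΔV = (282 kPa)(29.4 − 16.4 L) = 3666 J.
Step 2 (isochoric): W = 0 (constant volume).
W_total = 3666 + 0 = 3666 J.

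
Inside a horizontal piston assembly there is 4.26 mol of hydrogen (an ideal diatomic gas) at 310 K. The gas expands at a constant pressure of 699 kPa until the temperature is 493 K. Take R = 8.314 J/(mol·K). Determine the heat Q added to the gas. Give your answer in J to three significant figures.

Isobaric: W = nRΔT = (4.26)(8.314)(183) = 6481 J.
ΔU = nCᵥΔT with Cᵥ = 5R/2: ΔU = (4.26)(20.79)(183) = 16204 J.
Q = ΔU + W = 16204 + 6481 = 22685 J.

Q ≈ 22700 J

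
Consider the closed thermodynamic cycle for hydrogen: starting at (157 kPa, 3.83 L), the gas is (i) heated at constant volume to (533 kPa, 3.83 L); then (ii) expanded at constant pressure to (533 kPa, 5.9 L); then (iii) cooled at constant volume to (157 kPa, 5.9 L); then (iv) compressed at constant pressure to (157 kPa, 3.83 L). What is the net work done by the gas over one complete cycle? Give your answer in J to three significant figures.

Constant-volume legs do no work.
W(ii) = (533)(5.9 − 3.83) = 1103 J; W(iv) = (157)(3.83 − 5.9) = -325 J.
W_net = 1103 − 325 = 778.3 J (the clockwise enclosed area).

W_net ≈ 778 J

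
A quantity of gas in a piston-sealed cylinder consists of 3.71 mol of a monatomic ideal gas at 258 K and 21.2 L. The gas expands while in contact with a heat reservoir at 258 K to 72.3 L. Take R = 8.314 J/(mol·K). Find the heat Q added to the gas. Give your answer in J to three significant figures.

Q ≈ 9760 J

Isothermal ⇒ ΔU = 0, so Q = W = nRT ln(V₂/V₁).
Q = (3.71)(8.314)(258) ln(72.3/21.2) = 7958 × 1.227 = 9763 J.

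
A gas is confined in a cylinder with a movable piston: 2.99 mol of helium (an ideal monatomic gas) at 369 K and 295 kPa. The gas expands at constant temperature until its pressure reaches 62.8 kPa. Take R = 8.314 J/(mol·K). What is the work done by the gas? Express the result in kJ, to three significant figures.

W ≈ 14.2 kJ

Isothermal process: W = nRT ln(V₂/V₁) = nRT ln(P₁/P₂).
W = (2.99)(8.314)(369) × ln(295/62.8)
  = 9173 × ln(4.697) = 9173 × 1.547
W_by_gas = 14191 J.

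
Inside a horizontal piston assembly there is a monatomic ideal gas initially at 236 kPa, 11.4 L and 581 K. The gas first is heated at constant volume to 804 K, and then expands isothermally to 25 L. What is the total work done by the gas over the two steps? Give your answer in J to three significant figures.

W_total ≈ 2920 J

Step 1 (isochoric): W = 0 (constant volume).
After step 1: P = 326.6 kPa (V unchanged).
Step 2 (isothermal): W = P₁V₁ ln(V₂/V₁) = (3723) ln(25/11.4) = 2924 J.
W_total = 0 + 2924 = 2924 J.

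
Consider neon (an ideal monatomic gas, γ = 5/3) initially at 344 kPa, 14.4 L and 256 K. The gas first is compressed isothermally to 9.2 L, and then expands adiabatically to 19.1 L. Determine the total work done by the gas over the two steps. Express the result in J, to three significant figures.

W_total ≈ 645 J

Step 1 (isothermal): W = P₁V₁ ln(V₂/V₁) = (4954) ln(9.2/14.4) = -2219 J.
After step 1: P = 538.4 kPa, V = 9.2 L, T = 256 K.
Step 2 (adiabatic): W = (P₁V₁ − P₂V₂)/(γ−1) = (4954 − 3044)/0.667 = 2865 J.
W_total = -2219 + 2865 = 645.3 J.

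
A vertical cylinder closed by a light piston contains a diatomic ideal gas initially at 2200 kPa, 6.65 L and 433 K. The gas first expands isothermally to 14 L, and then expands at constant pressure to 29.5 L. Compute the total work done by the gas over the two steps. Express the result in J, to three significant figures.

Step 1 (isothermal): W = P₁V₁ ln(V₂/V₁) = (14630) ln(14/6.65) = 10891 J.
After step 1: P = 1045 kPa, V = 14 L, T = 433 K.
Step 2 (isobaric): W = PΔV = (1045 kPa)(29.5 − 14 L) = 16198 J.
W_total = 10891 + 16198 = 27089 J.

W_total ≈ 27100 J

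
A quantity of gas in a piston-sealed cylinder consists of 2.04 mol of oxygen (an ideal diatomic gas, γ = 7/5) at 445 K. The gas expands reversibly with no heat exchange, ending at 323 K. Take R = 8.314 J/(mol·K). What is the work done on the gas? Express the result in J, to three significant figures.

W ≈ -5170 J

Adiabatic ⇒ Q = 0, so W_by = −ΔU = nCᵥ(T₁ − T₂).
Cᵥ = 5R/2 = 20.79 J/(mol·K).
W = (2.04)(20.79)(445 − 323) = 5173 J.
Work on gas = −W_by = -5173 J.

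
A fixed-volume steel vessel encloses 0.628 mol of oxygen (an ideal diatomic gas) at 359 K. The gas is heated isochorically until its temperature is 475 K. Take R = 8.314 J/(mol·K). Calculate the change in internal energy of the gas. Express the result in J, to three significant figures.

Constant volume ⇒ W = 0, so Q = ΔU = nCᵥΔT with Cᵥ = 5R/2 = 20.79 J/(mol·K).
ΔU = (0.628)(20.79)(475 − 359) = 1514 J.

ΔU ≈ 1510 J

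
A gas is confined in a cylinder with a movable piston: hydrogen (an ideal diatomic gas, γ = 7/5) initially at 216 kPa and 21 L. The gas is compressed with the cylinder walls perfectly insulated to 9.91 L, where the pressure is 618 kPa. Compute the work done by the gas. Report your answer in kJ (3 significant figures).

W ≈ -3.97 kJ

Adiabatic: W = (P₁V₁ − P₂V₂)/(γ − 1) with γ = 7/5.
P₁V₁ = 4536 J, P₂V₂ = 6124 J.
W = (4536 − 6124) / 0.4 = -3971 J.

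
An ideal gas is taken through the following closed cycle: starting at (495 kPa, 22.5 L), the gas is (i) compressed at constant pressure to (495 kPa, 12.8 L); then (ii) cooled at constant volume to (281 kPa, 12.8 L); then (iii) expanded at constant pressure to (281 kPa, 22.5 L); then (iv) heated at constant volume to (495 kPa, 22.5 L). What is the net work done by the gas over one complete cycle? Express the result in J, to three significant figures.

W_net ≈ -2080 J

Constant-volume legs do no work.
W(i) = (495)(12.8 − 22.5) = -4802 J; W(iii) = (281)(22.5 − 12.8) = 2726 J.
W_net = -4802 + 2726 = -2076 J (the counter-clockwise enclosed area).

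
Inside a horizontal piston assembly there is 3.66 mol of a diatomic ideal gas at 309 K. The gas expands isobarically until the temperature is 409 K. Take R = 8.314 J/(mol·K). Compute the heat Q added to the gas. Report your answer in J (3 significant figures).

Q ≈ 10700 J

Isobaric: W = nRΔT = (3.66)(8.314)(100) = 3043 J.
ΔU = nCᵥΔT with Cᵥ = 5R/2: ΔU = (3.66)(20.79)(100) = 7607 J.
Q = ΔU + W = 7607 + 3043 = 10650 J.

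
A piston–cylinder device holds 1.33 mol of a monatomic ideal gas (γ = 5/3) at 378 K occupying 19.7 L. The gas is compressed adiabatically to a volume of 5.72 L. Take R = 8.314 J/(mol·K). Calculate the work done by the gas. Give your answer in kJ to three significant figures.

Adiabatic: TV^(γ−1) = const with γ = 5/3.
T₂ = T₁ (V₁/V₂)^(γ−1) = 378 × (19.7/5.72)^0.667 = 378 × 2.281 = 862.1 K.
W_by = nCᵥ(T₁ − T₂) = (1.33)(12.47)(378 − 862.1) = -8029 J.

W ≈ -8.03 kJ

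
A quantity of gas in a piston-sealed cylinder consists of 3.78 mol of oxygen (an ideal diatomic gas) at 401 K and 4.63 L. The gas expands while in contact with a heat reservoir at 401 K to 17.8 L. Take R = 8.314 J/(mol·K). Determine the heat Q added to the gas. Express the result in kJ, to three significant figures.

Isothermal ⇒ ΔU = 0, so Q = W = nRT ln(V₂/V₁).
Q = (3.78)(8.314)(401) ln(17.8/4.63) = 12602 × 1.347 = 16971 J.

Q ≈ 17.0 kJ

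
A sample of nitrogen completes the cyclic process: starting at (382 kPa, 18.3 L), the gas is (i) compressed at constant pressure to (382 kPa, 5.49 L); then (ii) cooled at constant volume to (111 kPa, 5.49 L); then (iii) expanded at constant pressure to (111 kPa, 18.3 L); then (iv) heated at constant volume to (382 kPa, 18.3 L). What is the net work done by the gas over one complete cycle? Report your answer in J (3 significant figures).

Constant-volume legs do no work.
W(i) = (382)(5.49 − 18.3) = -4893 J; W(iii) = (111)(18.3 − 5.49) = 1422 J.
W_net = -4893 + 1422 = -3472 J (the counter-clockwise enclosed area).

W_net ≈ -3470 J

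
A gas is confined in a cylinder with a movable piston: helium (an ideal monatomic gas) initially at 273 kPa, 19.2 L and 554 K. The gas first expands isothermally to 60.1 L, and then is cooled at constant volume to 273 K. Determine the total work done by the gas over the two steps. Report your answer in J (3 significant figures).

Step 1 (isothermal): W = P₁V₁ ln(V₂/V₁) = (5242) ln(60.1/19.2) = 5981 J.
Step 2 (isochoric): W = 0 (constant volume).
W_total = 5981 + 0 = 5981 J.

W_total ≈ 5980 J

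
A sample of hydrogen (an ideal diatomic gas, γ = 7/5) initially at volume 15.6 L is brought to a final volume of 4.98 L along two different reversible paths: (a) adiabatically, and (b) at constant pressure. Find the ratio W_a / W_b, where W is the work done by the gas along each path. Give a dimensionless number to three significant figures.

Path (a) adiabatic: W = P₁V₁(1 − (V₁/V₂)^(γ−1))/(γ−1) → W_a/(P₁V₁) = -1.447.
Path (b) isobaric: W = P₁(V₂ − V₁) → W_b/(P₁V₁) = -0.6808.
W_a / W_b = -1.447 / -0.6808 = 2.126.

W_a / W_b ≈ 2.13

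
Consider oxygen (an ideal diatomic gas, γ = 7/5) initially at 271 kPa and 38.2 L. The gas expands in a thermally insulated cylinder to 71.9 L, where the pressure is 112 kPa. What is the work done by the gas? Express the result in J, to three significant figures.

Adiabatic: W = (P₁V₁ − P₂V₂)/(γ − 1) with γ = 7/5.
P₁V₁ = 10352 J, P₂V₂ = 8053 J.
W = (10352 − 8053) / 0.4 = 5748 J.

W ≈ 5750 J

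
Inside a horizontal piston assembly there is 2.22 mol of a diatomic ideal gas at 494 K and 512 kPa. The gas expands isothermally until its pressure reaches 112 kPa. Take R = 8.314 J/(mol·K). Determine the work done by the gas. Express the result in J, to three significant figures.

Isothermal process: W = nRT ln(V₂/V₁) = nRT ln(P₁/P₂).
W = (2.22)(8.314)(494) × ln(512/112)
  = 9118 × ln(4.571) = 9118 × 1.52
W_by_gas = 13857 J.

W ≈ 13900 J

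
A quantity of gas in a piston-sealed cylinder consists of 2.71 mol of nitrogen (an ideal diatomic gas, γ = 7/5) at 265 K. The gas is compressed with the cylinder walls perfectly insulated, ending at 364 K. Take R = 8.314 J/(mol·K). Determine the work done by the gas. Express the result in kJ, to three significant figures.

W ≈ -5.58 kJ

Adiabatic ⇒ Q = 0, so W_by = −ΔU = nCᵥ(T₁ − T₂).
Cᵥ = 5R/2 = 20.79 J/(mol·K).
W = (2.71)(20.79)(265 − 364) = -5576 J.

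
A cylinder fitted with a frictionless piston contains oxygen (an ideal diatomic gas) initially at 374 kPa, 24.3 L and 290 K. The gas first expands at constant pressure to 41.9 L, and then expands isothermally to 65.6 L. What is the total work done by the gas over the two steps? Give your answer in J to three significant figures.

Step 1 (isobaric): W = PΔV = (374 kPa)(41.9 − 24.3 L) = 6582 J.
After step 1: P = 374 kPa, V = 41.9 L, T = 500 K.
Step 2 (isothermal): W = P₁V₁ ln(V₂/V₁) = (15671) ln(65.6/41.9) = 7025 J.
W_total = 6582 + 7025 = 13607 J.

W_total ≈ 13600 J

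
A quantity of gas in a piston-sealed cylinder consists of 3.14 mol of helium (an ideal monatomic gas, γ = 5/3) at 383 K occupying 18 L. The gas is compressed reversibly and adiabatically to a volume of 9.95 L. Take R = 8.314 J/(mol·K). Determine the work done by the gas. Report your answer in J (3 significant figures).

W ≈ -7270 J

Adiabatic: TV^(γ−1) = const with γ = 5/3.
T₂ = T₁ (V₁/V₂)^(γ−1) = 383 × (18/9.95)^0.667 = 383 × 1.485 = 568.6 K.
W_by = nCᵥ(T₁ − T₂) = (3.14)(12.47)(383 − 568.6) = -7269 J.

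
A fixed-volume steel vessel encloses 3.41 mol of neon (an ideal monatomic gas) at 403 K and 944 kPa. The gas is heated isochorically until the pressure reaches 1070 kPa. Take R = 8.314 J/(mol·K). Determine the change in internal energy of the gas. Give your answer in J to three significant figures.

ΔU ≈ 2290 J

Constant volume ⇒ W = 0, so Q = ΔU = nCᵥΔT with Cᵥ = 3R/2 = 12.47 J/(mol·K).
At constant V, T₂/T₁ = P₂/P₁ ⇒ ΔT = T₁(P₂/P₁ − 1) = 403·(1070/944 − 1) = 53.79 K.
ΔU = (3.41)(12.47)(53.79) = 2287 J.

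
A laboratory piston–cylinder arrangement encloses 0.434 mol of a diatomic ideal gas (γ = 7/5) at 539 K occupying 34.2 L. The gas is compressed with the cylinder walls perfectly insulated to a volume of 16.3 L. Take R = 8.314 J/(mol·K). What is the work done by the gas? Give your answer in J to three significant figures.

W ≈ -1680 J

Adiabatic: TV^(γ−1) = const with γ = 7/5.
T₂ = T₁ (V₁/V₂)^(γ−1) = 539 × (34.2/16.3)^0.4 = 539 × 1.345 = 725 K.
W_by = nCᵥ(T₁ − T₂) = (0.434)(20.79)(539 − 725) = -1678 J.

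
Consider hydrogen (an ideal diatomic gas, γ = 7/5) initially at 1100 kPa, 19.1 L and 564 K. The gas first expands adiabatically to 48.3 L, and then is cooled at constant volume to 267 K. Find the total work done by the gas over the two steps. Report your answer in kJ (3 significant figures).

Step 1 (adiabatic): W = (P₁V₁ − P₂V₂)/(γ−1) = (21010 − 14496)/0.4 = 16284 J.
Step 2 (isochoric): W = 0 (constant volume).
W_total = 16284 + 0 = 16284 J.

W_total ≈ 16.3 kJ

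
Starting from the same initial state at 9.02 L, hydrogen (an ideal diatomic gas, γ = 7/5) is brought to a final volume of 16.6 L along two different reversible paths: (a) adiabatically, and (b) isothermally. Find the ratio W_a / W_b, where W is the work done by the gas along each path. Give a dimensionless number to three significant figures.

Path (a) adiabatic: W = P₁V₁(1 − (V₁/V₂)^(γ−1))/(γ−1) → W_a/(P₁V₁) = 0.5412.
Path (b) isothermal: W = P₁V₁ ln(V₂/V₁) → W_b/(P₁V₁) = 0.61.
W_a / W_b = 0.5412 / 0.61 = 0.8874.

W_a / W_b ≈ 0.887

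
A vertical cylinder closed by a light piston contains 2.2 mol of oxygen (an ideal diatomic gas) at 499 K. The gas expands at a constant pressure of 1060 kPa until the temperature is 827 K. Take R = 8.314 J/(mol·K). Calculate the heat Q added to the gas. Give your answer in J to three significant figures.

Q ≈ 21000 J

Isobaric: W = nRΔT = (2.2)(8.314)(328) = 5999 J.
ΔU = nCᵥΔT with Cᵥ = 5R/2: ΔU = (2.2)(20.79)(328) = 14998 J.
Q = ΔU + W = 14998 + 5999 = 20998 J.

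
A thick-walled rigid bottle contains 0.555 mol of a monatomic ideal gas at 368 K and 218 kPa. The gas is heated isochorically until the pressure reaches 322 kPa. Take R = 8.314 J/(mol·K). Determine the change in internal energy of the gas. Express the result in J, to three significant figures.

Constant volume ⇒ W = 0, so Q = ΔU = nCᵥΔT with Cᵥ = 3R/2 = 12.47 J/(mol·K).
At constant V, T₂/T₁ = P₂/P₁ ⇒ ΔT = T₁(P₂/P₁ − 1) = 368·(322/218 − 1) = 175.6 K.
ΔU = (0.555)(12.47)(175.6) = 1215 J.

ΔU ≈ 1220 J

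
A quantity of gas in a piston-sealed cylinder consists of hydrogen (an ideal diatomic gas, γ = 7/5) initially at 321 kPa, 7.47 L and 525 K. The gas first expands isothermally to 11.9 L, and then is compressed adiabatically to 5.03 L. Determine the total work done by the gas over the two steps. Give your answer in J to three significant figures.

W_total ≈ -1350 J

Step 1 (isothermal): W = P₁V₁ ln(V₂/V₁) = (2398) ln(11.9/7.47) = 1117 J.
After step 1: P = 201.5 kPa, V = 11.9 L, T = 525 K.
Step 2 (adiabatic): W = (P₁V₁ − P₂V₂)/(γ−1) = (2398 − 3384)/0.4 = -2465 J.
W_total = 1117 − 2465 = -1349 J.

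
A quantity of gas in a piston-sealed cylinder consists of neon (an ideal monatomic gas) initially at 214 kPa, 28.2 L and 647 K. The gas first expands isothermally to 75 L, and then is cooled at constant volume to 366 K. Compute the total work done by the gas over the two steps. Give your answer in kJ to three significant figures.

Step 1 (isothermal): W = P₁V₁ ln(V₂/V₁) = (6035) ln(75/28.2) = 5903 J.
Step 2 (isochoric): W = 0 (constant volume).
W_total = 5903 + 0 = 5903 J.

W_total ≈ 5.90 kJ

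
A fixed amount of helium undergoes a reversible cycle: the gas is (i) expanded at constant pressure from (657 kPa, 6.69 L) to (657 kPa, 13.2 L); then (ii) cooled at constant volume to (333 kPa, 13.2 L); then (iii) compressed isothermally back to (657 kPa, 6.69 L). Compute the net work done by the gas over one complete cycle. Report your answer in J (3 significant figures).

Leg (i): W = PΔV = (657)(13.2 − 6.69) = 4277 J.
Leg (ii): W = 0.
Leg (iii): W = PᵢVᵢ ln(V_f/Vᵢ) = (4396) ln(6.69/13.2) = -2987 J.
W_net = 4277 − 2987 = 1290 J.

W_net ≈ 1290 J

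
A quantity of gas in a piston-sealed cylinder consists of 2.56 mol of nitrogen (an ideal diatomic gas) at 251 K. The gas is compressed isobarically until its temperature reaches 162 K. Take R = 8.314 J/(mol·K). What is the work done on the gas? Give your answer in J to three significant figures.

Isobaric: W = P ΔV = nR ΔT.
W = (2.56)(8.314)(162 − 251) = -1894 J.
Work on gas = −W_by = 1894 J.

W ≈ 1890 J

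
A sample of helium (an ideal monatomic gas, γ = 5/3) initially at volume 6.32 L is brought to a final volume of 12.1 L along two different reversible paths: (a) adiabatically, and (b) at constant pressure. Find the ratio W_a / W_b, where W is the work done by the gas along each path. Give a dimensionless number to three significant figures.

Path (a) adiabatic: W = P₁V₁(1 − (V₁/V₂)^(γ−1))/(γ−1) → W_a/(P₁V₁) = 0.5272.
Path (b) isobaric: W = P₁(V₂ − V₁) → W_b/(P₁V₁) = 0.9146.
W_a / W_b = 0.5272 / 0.9146 = 0.5764.

W_a / W_b ≈ 0.576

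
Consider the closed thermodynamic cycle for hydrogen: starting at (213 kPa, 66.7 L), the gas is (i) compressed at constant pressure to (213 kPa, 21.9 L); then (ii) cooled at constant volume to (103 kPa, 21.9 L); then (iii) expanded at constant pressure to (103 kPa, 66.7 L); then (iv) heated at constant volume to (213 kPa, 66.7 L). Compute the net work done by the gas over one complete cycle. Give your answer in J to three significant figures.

W_net ≈ -4930 J

Constant-volume legs do no work.
W(i) = (213)(21.9 − 66.7) = -9542 J; W(iii) = (103)(66.7 − 21.9) = 4614 J.
W_net = -9542 + 4614 = -4928 J (the counter-clockwise enclosed area).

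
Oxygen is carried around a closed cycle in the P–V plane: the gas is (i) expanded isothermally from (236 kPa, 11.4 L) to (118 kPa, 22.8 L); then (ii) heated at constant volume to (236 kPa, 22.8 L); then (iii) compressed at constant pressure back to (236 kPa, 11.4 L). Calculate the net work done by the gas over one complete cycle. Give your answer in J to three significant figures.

W_net ≈ -826 J

Leg (i): W = PᵢVᵢ ln(V_f/Vᵢ) = (2690) ln(22.8/11.4) = 1865 J.
Leg (ii): W = 0.
Leg (iii): W = PΔV = (236)(11.4 − 22.8) = -2690 J.
W_net = 1865 − 2690 = -825.6 J.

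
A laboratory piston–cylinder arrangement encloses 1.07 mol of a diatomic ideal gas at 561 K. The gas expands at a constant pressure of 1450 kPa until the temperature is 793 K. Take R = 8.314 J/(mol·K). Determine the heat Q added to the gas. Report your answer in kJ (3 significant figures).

Q ≈ 7.22 kJ

Isobaric: W = nRΔT = (1.07)(8.314)(232) = 2064 J.
ΔU = nCᵥΔT with Cᵥ = 5R/2: ΔU = (1.07)(20.79)(232) = 5160 J.
Q = ΔU + W = 5160 + 2064 = 7224 J.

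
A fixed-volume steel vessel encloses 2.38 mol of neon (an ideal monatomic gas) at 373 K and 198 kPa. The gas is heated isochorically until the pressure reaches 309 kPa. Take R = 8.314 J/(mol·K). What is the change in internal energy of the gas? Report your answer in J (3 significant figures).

Constant volume ⇒ W = 0, so Q = ΔU = nCᵥΔT with Cᵥ = 3R/2 = 12.47 J/(mol·K).
At constant V, T₂/T₁ = P₂/P₁ ⇒ ΔT = T₁(P₂/P₁ − 1) = 373·(309/198 − 1) = 209.1 K.
ΔU = (2.38)(12.47)(209.1) = 6206 J.

ΔU ≈ 6210 J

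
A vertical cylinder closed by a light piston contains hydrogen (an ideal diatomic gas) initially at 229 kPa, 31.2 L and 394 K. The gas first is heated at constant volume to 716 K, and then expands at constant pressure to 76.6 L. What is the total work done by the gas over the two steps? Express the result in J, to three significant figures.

Step 1 (isochoric): W = 0 (constant volume).
After step 1: P = 416.2 kPa (V unchanged).
Step 2 (isobaric): W = PΔV = (416.2 kPa)(76.6 − 31.2 L) = 18893 J.
W_total = 0 + 18893 = 18893 J.

W_total ≈ 18900 J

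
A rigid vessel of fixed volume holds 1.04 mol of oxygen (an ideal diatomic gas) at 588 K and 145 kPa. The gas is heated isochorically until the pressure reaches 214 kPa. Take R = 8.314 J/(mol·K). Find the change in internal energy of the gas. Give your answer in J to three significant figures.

ΔU ≈ 6050 J

Constant volume ⇒ W = 0, so Q = ΔU = nCᵥΔT with Cᵥ = 5R/2 = 20.79 J/(mol·K).
At constant V, T₂/T₁ = P₂/P₁ ⇒ ΔT = T₁(P₂/P₁ − 1) = 588·(214/145 − 1) = 279.8 K.
ΔU = (1.04)(20.79)(279.8) = 6048 J.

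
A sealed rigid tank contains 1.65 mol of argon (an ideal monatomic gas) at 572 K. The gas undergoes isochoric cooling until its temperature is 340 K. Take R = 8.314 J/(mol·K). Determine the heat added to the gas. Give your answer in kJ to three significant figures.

Constant volume ⇒ W = 0, so Q = ΔU = nCᵥΔT with Cᵥ = 3R/2 = 12.47 J/(mol·K).
ΔU = (1.65)(12.47)(340 − 572) = -4774 J.

Q ≈ -4.77 kJ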